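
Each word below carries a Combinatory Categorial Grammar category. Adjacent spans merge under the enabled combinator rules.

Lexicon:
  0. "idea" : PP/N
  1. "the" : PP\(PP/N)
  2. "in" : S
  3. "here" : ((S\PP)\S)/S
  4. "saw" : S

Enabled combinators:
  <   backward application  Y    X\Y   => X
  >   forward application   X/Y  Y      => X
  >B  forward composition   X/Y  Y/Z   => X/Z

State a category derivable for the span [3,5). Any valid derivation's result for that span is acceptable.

(S\PP)\S

[0,5] S   <
  [0,2] PP   <
    [0,1] "idea" : PP/N
    [1,2] "the" : PP\(PP/N)
  [2,5] S\PP   <
    [2,3] "in" : S
    [3,5] (S\PP)\S   >
      [3,4] "here" : ((S\PP)\S)/S
      [4,5] "saw" : S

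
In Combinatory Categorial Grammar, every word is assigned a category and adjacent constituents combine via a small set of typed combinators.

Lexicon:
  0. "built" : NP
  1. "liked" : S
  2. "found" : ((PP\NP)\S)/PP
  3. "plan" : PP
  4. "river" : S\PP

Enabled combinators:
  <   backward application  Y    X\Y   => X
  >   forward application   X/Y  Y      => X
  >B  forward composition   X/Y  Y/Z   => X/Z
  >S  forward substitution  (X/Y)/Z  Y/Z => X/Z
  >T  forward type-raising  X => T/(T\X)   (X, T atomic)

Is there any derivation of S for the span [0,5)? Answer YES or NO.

[0,5] S   <
  [0,4] PP   <
    [0,1] "built" : NP
    [1,4] PP\NP   <
      [1,2] "liked" : S
      [2,4] (PP\NP)\S   >
        [2,3] "found" : ((PP\NP)\S)/PP
        [3,4] "plan" : PP
  [4,5] "river" : S\PP

YES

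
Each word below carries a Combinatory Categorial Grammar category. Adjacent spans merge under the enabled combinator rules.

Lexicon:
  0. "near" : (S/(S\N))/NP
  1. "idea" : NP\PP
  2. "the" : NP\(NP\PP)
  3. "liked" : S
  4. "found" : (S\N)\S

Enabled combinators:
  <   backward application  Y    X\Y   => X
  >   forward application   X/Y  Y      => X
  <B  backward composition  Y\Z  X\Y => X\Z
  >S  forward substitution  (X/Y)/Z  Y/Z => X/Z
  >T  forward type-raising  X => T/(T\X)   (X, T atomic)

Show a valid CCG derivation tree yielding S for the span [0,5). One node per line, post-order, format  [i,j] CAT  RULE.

[0,1] (S/(S\N))/NP  lex  "near"
[1,2] NP\PP  lex  "idea"
[2,3] NP\(NP\PP)  lex  "the"
[1,3] NP  <  k=2
[0,3] S/(S\N)  >  k=1
[3,4] S  lex  "liked"
[4,5] (S\N)\S  lex  "found"
[3,5] S\N  <  k=4
[0,5] S  >  k=3

[0,5] S   >
  [0,3] S/(S\N)   >
    [0,1] "near" : (S/(S\N))/NP
    [1,3] NP   <
      [1,2] "idea" : NP\PP
      [2,3] "the" : NP\(NP\PP)
  [3,5] S\N   <
    [3,4] "liked" : S
    [4,5] "found" : (S\N)\S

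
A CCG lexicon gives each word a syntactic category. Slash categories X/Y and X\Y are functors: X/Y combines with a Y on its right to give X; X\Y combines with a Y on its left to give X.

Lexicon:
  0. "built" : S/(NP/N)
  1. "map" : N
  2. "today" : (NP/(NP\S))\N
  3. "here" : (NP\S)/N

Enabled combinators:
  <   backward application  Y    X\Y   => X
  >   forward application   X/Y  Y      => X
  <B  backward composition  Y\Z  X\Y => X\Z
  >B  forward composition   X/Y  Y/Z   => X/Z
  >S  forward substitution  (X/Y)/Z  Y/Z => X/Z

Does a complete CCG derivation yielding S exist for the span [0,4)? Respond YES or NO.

[0,4] S   >
  [0,1] "built" : S/(NP/N)
  [1,4] NP/N   >B
    [1,3] NP/(NP\S)   <
      [1,2] "map" : N
      [2,3] "today" : (NP/(NP\S))\N
    [3,4] "here" : (NP\S)/N

YES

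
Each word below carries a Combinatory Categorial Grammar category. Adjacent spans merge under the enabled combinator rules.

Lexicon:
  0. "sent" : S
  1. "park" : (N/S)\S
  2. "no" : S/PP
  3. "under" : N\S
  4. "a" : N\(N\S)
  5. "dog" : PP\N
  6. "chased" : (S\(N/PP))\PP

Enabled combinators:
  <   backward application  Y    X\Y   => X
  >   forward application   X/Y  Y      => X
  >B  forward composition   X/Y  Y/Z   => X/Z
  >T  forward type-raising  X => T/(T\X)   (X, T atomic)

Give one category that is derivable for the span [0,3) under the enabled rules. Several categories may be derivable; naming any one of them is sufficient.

[0,7] S   <
  [0,3] N/PP   >B
    [0,2] N/S   <
      [0,1] "sent" : S
      [1,2] "park" : (N/S)\S
    [2,3] "no" : S/PP
  [3,7] S\(N/PP)   <
    [3,6] PP   <
      [3,5] N   <
        [3,4] "under" : N\S
        [4,5] "a" : N\(N\S)
      [5,6] "dog" : PP\N
    [6,7] "chased" : (S\(N/PP))\PP

N/PP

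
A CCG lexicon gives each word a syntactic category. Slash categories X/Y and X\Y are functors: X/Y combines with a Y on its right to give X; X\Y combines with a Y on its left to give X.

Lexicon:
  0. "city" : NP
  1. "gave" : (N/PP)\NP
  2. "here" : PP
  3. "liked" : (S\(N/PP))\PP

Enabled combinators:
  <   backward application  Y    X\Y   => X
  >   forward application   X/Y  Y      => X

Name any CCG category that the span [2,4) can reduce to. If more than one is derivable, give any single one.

[0,4] S   <
  [0,2] N/PP   <
    [0,1] "city" : NP
    [1,2] "gave" : (N/PP)\NP
  [2,4] S\(N/PP)   <
    [2,3] "here" : PP
    [3,4] "liked" : (S\(N/PP))\PP

S\(N/PP)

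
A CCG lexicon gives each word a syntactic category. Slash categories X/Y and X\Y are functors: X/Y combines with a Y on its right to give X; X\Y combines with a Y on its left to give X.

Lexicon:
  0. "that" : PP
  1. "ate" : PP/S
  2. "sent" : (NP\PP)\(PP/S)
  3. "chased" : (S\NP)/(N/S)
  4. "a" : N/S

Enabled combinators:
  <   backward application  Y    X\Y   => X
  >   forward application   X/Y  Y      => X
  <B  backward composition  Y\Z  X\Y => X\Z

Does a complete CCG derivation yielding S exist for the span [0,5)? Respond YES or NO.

YES

[0,5] S   <
  [0,3] NP   <
    [0,1] "that" : PP
    [1,3] NP\PP   <
      [1,2] "ate" : PP/S
      [2,3] "sent" : (NP\PP)\(PP/S)
  [3,5] S\NP   >
    [3,4] "chased" : (S\NP)/(N/S)
    [4,5] "a" : N/S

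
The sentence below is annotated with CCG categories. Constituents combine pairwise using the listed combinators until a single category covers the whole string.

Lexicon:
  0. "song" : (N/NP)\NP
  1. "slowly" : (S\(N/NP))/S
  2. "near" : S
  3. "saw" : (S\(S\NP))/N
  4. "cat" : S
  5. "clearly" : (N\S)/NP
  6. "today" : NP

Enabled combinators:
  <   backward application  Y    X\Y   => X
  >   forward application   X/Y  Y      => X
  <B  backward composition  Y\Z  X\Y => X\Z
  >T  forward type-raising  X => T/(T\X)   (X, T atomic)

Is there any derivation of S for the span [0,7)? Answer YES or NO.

[0,7] S   <
  [0,3] S\NP   <B
    [0,1] "song" : (N/NP)\NP
    [1,3] S\(N/NP)   >
      [1,2] "slowly" : (S\(N/NP))/S
      [2,3] "near" : S
  [3,7] S\(S\NP)   >
    [3,4] "saw" : (S\(S\NP))/N
    [4,7] N   >
      [4,5] N/(N\S)   >T
        [4,5] "cat" : S
      [5,7] N\S   >
        [5,6] "clearly" : (N\S)/NP
        [6,7] "today" : NP

YES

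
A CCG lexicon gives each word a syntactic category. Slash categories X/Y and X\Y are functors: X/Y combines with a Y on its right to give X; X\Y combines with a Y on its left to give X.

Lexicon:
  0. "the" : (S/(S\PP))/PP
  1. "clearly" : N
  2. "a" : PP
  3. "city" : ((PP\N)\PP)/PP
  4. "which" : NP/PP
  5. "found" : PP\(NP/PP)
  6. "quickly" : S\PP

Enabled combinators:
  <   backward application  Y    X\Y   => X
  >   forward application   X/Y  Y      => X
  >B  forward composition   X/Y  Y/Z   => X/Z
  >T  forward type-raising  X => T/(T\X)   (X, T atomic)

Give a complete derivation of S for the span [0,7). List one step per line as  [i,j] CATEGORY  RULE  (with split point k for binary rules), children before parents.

[0,1] (S/(S\PP))/PP  lex  "the"
[1,2] N  lex  "clearly"
[1,2] PP/(PP\N)  >T
[2,3] PP  lex  "a"
[3,4] ((PP\N)\PP)/PP  lex  "city"
[4,5] NP/PP  lex  "which"
[5,6] PP\(NP/PP)  lex  "found"
[4,6] PP  <  k=5
[3,6] (PP\N)\PP  >  k=4
[2,6] PP\N  <  k=3
[1,6] PP  >  k=2
[0,6] S/(S\PP)  >  k=1
[6,7] S\PP  lex  "quickly"
[0,7] S  >  k=6

[0,7] S   >
  [0,6] S/(S\PP)   >
    [0,1] "the" : (S/(S\PP))/PP
    [1,6] PP   >
      [1,2] PP/(PP\N)   >T
        [1,2] "clearly" : N
      [2,6] PP\N   <
        [2,3] "a" : PP
        [3,6] (PP\N)\PP   >
          [3,4] "city" : ((PP\N)\PP)/PP
          [4,6] PP   <
            [4,5] "which" : NP/PP
            [5,6] "found" : PP\(NP/PP)
  [6,7] "quickly" : S\PP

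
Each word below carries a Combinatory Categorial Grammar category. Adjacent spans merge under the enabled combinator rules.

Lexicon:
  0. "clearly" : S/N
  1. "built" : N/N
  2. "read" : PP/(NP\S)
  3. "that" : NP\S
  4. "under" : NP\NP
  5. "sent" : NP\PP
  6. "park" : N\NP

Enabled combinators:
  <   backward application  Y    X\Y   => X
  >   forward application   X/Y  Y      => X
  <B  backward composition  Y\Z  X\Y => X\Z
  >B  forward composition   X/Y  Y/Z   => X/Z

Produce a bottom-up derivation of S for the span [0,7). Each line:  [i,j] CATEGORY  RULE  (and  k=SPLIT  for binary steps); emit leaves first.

[0,1] S/N  lex  "clearly"
[1,2] N/N  lex  "built"
[0,2] S/N  >B  k=1
[2,3] PP/(NP\S)  lex  "read"
[3,4] NP\S  lex  "that"
[4,5] NP\NP  lex  "under"
[3,5] NP\S  <B  k=4
[2,5] PP  >  k=3
[5,6] NP\PP  lex  "sent"
[6,7] N\NP  lex  "park"
[5,7] N\PP  <B  k=6
[2,7] N  <  k=5
[0,7] S  >  k=2

[0,7] S   >
  [0,2] S/N   >B
    [0,1] "clearly" : S/N
    [1,2] "built" : N/N
  [2,7] N   <
    [2,5] PP   >
      [2,3] "read" : PP/(NP\S)
      [3,5] NP\S   <B
        [3,4] "that" : NP\S
        [4,5] "under" : NP\NP
    [5,7] N\PP   <B
      [5,6] "sent" : NP\PP
      [6,7] "park" : N\NP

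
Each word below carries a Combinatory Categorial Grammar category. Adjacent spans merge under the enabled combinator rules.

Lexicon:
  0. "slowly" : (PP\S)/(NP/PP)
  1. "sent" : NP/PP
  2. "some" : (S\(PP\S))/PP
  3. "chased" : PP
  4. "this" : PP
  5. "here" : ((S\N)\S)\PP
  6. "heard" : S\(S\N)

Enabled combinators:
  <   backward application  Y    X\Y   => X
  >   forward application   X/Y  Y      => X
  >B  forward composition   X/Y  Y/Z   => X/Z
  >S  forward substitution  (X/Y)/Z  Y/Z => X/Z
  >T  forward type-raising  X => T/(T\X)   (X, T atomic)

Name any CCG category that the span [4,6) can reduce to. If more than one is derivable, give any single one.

(S\N)\S

[0,7] S   <
  [0,6] S\N   <
    [0,4] S   <
      [0,2] PP\S   >
        [0,1] "slowly" : (PP\S)/(NP/PP)
        [1,2] "sent" : NP/PP
      [2,4] S\(PP\S)   >
        [2,3] "some" : (S\(PP\S))/PP
        [3,4] "chased" : PP
    [4,6] (S\N)\S   <
      [4,5] "this" : PP
      [5,6] "here" : ((S\N)\S)\PP
  [6,7] "heard" : S\(S\N)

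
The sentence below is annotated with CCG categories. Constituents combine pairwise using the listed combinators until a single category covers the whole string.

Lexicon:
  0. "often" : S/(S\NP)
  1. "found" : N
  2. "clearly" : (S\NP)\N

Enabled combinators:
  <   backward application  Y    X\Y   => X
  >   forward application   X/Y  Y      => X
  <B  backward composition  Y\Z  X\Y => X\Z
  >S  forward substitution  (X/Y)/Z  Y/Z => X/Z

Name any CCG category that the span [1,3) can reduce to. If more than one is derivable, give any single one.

S\NP

[0,3] S   >
  [0,1] "often" : S/(S\NP)
  [1,3] S\NP   <
    [1,2] "found" : N
    [2,3] "clearly" : (S\NP)\N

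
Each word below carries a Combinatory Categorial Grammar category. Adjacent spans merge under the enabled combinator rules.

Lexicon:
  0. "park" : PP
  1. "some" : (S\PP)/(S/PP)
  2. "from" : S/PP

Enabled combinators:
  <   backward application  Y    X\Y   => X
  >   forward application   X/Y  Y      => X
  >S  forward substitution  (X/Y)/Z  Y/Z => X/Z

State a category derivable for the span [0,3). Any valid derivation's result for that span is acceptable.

S

[0,3] S   <
  [0,1] "park" : PP
  [1,3] S\PP   >
    [1,2] "some" : (S\PP)/(S/PP)
    [2,3] "from" : S/PP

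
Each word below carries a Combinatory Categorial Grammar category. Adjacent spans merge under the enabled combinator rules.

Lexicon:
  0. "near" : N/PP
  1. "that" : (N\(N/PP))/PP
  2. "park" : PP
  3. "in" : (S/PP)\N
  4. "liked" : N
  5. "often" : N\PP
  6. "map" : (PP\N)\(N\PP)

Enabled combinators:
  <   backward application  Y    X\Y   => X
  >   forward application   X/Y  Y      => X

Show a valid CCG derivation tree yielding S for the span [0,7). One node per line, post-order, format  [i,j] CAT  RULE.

[0,1] N/PP  lex  "near"
[1,2] (N\(N/PP))/PP  lex  "that"
[2,3] PP  lex  "park"
[1,3] N\(N/PP)  >  k=2
[0,3] N  <  k=1
[3,4] (S/PP)\N  lex  "in"
[0,4] S/PP  <  k=3
[4,5] N  lex  "liked"
[5,6] N\PP  lex  "often"
[6,7] (PP\N)\(N\PP)  lex  "map"
[5,7] PP\N  <  k=6
[4,7] PP  <  k=5
[0,7] S  >  k=4

[0,7] S   >
  [0,4] S/PP   <
    [0,3] N   <
      [0,1] "near" : N/PP
      [1,3] N\(N/PP)   >
        [1,2] "that" : (N\(N/PP))/PP
        [2,3] "park" : PP
    [3,4] "in" : (S/PP)\N
  [4,7] PP   <
    [4,5] "liked" : N
    [5,7] PP\N   <
      [5,6] "often" : N\PP
      [6,7] "map" : (PP\N)\(N\PP)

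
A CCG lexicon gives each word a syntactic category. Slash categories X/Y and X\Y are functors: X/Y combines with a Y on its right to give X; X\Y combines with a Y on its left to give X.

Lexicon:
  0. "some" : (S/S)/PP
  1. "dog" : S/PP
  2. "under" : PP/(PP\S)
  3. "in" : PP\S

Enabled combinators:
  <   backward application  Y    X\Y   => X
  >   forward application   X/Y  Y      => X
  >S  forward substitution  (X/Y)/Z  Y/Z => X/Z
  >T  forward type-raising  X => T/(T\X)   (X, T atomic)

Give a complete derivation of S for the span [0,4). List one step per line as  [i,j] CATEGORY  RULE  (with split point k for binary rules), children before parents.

[0,4] S   >
  [0,2] S/PP   >S
    [0,1] "some" : (S/S)/PP
    [1,2] "dog" : S/PP
  [2,4] PP   >
    [2,3] "under" : PP/(PP\S)
    [3,4] "in" : PP\S

[0,1] (S/S)/PP  lex  "some"
[1,2] S/PP  lex  "dog"
[0,2] S/PP  >S  k=1
[2,3] PP/(PP\S)  lex  "under"
[3,4] PP\S  lex  "in"
[2,4] PP  >  k=3
[0,4] S  >  k=2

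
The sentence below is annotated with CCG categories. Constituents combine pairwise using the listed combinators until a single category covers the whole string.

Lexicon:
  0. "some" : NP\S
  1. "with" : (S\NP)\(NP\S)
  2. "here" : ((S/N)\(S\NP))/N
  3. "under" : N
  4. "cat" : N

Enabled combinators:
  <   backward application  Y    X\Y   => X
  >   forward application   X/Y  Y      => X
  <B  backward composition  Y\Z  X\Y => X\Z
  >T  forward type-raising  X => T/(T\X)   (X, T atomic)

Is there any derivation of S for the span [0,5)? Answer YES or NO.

YES

[0,5] S   >
  [0,4] S/N   <
    [0,2] S\NP   <
      [0,1] "some" : NP\S
      [1,2] "with" : (S\NP)\(NP\S)
    [2,4] (S/N)\(S\NP)   >
      [2,3] "here" : ((S/N)\(S\NP))/N
      [3,4] "under" : N
  [4,5] "cat" : N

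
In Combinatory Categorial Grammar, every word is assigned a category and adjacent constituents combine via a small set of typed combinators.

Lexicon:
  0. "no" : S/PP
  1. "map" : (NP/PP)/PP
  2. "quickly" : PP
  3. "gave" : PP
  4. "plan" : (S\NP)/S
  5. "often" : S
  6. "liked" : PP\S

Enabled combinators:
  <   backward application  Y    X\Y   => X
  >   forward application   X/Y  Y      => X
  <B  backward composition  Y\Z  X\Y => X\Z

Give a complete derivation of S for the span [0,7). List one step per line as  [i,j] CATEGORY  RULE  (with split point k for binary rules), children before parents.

[0,7] S   >
  [0,1] "no" : S/PP
  [1,7] PP   <
    [1,6] S   <
      [1,4] NP   >
        [1,3] NP/PP   >
          [1,2] "map" : (NP/PP)/PP
          [2,3] "quickly" : PP
        [3,4] "gave" : PP
      [4,6] S\NP   >
        [4,5] "plan" : (S\NP)/S
        [5,6] "often" : S
    [6,7] "liked" : PP\S

[0,1] S/PP  lex  "no"
[1,2] (NP/PP)/PP  lex  "map"
[2,3] PP  lex  "quickly"
[1,3] NP/PP  >  k=2
[3,4] PP  lex  "gave"
[1,4] NP  >  k=3
[4,5] (S\NP)/S  lex  "plan"
[5,6] S  lex  "often"
[4,6] S\NP  >  k=5
[1,6] S  <  k=4
[6,7] PP\S  lex  "liked"
[1,7] PP  <  k=6
[0,7] S  >  k=1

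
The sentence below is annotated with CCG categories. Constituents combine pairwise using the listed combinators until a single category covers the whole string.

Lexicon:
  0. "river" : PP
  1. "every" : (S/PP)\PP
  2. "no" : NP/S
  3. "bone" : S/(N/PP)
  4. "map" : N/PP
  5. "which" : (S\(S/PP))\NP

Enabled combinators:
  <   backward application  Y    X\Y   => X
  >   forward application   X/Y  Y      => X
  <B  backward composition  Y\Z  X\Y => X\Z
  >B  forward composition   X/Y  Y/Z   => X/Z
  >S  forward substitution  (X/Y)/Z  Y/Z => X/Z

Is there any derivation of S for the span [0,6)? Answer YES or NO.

[0,6] S   <
  [0,2] S/PP   <
    [0,1] "river" : PP
    [1,2] "every" : (S/PP)\PP
  [2,6] S\(S/PP)   <
    [2,5] NP   >
      [2,3] "no" : NP/S
      [3,5] S   >
        [3,4] "bone" : S/(N/PP)
        [4,5] "map" : N/PP
    [5,6] "which" : (S\(S/PP))\NP

YES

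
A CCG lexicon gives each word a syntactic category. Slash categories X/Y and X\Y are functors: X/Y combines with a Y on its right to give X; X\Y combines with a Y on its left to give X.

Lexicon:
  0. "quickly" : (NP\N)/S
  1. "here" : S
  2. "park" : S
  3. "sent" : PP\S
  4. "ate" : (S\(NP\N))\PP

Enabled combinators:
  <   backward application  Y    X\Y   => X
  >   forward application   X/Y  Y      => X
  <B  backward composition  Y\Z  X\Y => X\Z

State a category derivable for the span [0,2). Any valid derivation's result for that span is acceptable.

NP\N

[0,5] S   <
  [0,2] NP\N   >
    [0,1] "quickly" : (NP\N)/S
    [1,2] "here" : S
  [2,5] S\(NP\N)   <
    [2,4] PP   <
      [2,3] "park" : S
      [3,4] "sent" : PP\S
    [4,5] "ate" : (S\(NP\N))\PP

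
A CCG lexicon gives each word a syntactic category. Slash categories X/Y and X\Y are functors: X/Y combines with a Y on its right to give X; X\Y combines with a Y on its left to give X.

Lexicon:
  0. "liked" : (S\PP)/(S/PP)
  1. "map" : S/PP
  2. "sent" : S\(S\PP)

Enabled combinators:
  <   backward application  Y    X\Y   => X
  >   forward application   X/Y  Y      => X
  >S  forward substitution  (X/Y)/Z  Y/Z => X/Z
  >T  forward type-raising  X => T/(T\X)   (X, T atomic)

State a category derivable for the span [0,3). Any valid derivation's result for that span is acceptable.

[0,3] S   <
  [0,2] S\PP   >
    [0,1] "liked" : (S\PP)/(S/PP)
    [1,2] "map" : S/PP
  [2,3] "sent" : S\(S\PP)

S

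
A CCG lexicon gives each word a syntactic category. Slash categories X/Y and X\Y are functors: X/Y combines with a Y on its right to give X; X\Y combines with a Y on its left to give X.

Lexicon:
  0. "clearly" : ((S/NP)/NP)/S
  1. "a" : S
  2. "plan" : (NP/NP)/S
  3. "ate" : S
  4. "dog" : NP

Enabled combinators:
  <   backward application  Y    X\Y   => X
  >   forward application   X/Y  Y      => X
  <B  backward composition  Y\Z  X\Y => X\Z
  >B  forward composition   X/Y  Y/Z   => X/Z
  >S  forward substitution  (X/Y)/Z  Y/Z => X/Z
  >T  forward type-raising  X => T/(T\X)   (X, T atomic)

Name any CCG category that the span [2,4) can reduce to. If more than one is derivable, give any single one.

[0,5] S   >
  [0,4] S/NP   >S
    [0,2] (S/NP)/NP   >
      [0,1] "clearly" : ((S/NP)/NP)/S
      [1,2] "a" : S
    [2,4] NP/NP   >
      [2,3] "plan" : (NP/NP)/S
      [3,4] "ate" : S
  [4,5] "dog" : NP

NP/NP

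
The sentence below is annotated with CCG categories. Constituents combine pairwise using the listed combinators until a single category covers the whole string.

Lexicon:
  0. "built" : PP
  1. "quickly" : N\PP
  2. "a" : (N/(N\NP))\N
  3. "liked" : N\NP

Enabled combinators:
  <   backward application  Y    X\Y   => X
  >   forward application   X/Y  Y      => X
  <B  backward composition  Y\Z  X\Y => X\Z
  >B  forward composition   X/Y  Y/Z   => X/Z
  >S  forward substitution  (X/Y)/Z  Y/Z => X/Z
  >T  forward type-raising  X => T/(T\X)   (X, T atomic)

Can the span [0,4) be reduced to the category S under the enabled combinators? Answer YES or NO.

NO

PP N\PP (N/(N\NP))\N N\NP
CKY chart[0,4] = {N, N/(N\N), NP/(NP\N), PP/(PP\N), S/(S\N)}; S ∉ chart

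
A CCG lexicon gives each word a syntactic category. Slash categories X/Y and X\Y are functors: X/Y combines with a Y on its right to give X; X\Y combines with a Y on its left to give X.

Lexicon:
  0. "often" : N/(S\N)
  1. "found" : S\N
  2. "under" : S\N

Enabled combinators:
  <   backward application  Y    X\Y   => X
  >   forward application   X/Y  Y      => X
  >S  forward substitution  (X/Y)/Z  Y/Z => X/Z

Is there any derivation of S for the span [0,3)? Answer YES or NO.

[0,3] S   <
  [0,2] N   >
    [0,1] "often" : N/(S\N)
    [1,2] "found" : S\N
  [2,3] "under" : S\N

YES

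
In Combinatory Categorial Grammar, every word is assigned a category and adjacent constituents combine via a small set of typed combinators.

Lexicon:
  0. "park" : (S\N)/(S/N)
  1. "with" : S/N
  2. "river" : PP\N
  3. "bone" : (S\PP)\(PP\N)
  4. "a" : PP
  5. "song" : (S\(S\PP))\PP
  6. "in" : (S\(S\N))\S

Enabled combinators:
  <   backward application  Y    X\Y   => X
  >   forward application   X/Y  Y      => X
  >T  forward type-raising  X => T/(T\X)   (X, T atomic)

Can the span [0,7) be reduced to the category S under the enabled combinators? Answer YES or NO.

[0,7] S   <
  [0,2] S\N   >
    [0,1] "park" : (S\N)/(S/N)
    [1,2] "with" : S/N
  [2,7] S\(S\N)   <
    [2,6] S   <
      [2,4] S\PP   <
        [2,3] "river" : PP\N
        [3,4] "bone" : (S\PP)\(PP\N)
      [4,6] S\(S\PP)   <
        [4,5] "a" : PP
        [5,6] "song" : (S\(S\PP))\PP
    [6,7] "in" : (S\(S\N))\S

YES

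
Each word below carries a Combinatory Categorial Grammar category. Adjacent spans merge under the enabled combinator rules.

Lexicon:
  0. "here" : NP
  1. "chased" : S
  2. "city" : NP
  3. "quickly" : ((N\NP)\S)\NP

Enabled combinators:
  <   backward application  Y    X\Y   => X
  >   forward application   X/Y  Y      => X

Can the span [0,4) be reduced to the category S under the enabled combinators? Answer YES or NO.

NP S NP ((N\NP)\S)\NP
CKY chart[0,4] = {N}; S ∉ chart

NO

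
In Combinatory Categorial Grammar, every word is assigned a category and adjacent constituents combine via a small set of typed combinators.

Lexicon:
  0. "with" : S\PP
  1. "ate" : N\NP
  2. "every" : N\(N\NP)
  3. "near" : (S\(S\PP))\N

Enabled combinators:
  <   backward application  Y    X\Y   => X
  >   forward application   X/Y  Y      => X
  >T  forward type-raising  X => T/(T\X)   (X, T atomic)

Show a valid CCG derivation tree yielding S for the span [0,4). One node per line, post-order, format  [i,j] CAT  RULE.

[0,1] S\PP  lex  "with"
[1,2] N\NP  lex  "ate"
[2,3] N\(N\NP)  lex  "every"
[1,3] N  <  k=2
[3,4] (S\(S\PP))\N  lex  "near"
[1,4] S\(S\PP)  <  k=3
[0,4] S  <  k=1

[0,4] S   <
  [0,1] "with" : S\PP
  [1,4] S\(S\PP)   <
    [1,3] N   <
      [1,2] "ate" : N\NP
      [2,3] "every" : N\(N\NP)
    [3,4] "near" : (S\(S\PP))\N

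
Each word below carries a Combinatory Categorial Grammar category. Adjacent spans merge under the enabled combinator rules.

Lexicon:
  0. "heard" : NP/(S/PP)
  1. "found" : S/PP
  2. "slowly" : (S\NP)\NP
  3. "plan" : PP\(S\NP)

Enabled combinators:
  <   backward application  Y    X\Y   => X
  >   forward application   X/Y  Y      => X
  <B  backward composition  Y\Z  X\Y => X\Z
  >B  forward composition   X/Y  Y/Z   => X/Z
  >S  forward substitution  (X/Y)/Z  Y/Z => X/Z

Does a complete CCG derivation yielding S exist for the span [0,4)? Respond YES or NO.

NP/(S/PP) S/PP (S\NP)\NP PP\(S\NP)
CKY chart[0,4] = {PP}; S ∉ chart

NO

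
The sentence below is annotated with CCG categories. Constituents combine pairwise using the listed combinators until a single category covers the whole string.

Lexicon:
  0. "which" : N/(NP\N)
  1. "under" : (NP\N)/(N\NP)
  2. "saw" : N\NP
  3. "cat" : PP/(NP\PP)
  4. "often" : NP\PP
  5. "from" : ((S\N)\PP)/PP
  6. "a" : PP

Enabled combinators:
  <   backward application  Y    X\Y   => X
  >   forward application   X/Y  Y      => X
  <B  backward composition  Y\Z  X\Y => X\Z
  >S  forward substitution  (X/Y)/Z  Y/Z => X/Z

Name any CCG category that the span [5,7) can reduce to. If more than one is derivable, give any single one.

[0,7] S   <
  [0,3] N   >
    [0,1] "which" : N/(NP\N)
    [1,3] NP\N   >
      [1,2] "under" : (NP\N)/(N\NP)
      [2,3] "saw" : N\NP
  [3,7] S\N   <
    [3,5] PP   >
      [3,4] "cat" : PP/(NP\PP)
      [4,5] "often" : NP\PP
    [5,7] (S\N)\PP   >
      [5,6] "from" : ((S\N)\PP)/PP
      [6,7] "a" : PP

(S\N)\PP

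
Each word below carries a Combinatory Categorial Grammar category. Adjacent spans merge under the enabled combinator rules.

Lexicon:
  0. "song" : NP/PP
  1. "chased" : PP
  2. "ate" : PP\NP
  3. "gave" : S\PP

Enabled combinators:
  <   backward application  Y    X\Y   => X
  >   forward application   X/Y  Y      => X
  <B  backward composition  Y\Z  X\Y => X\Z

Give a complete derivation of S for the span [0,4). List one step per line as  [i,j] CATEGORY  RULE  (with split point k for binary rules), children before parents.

[0,4] S   <
  [0,2] NP   >
    [0,1] "song" : NP/PP
    [1,2] "chased" : PP
  [2,4] S\NP   <B
    [2,3] "ate" : PP\NP
    [3,4] "gave" : S\PP

[0,1] NP/PP  lex  "song"
[1,2] PP  lex  "chased"
[0,2] NP  >  k=1
[2,3] PP\NP  lex  "ate"
[3,4] S\PP  lex  "gave"
[2,4] S\NP  <B  k=3
[0,4] S  <  k=2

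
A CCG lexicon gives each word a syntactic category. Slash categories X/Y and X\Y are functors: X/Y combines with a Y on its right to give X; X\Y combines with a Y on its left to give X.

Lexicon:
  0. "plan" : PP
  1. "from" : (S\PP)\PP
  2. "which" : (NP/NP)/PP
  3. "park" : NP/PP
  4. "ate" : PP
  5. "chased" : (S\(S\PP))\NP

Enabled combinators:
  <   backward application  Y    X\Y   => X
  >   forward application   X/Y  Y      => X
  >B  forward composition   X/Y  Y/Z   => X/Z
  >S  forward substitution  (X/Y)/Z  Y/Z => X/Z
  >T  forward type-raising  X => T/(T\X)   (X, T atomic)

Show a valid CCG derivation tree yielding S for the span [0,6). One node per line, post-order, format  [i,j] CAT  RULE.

[0,6] S   <
  [0,2] S\PP   <
    [0,1] "plan" : PP
    [1,2] "from" : (S\PP)\PP
  [2,6] S\(S\PP)   <
    [2,5] NP   >
      [2,4] NP/PP   >S
        [2,3] "which" : (NP/NP)/PP
        [3,4] "park" : NP/PP
      [4,5] "ate" : PP
    [5,6] "chased" : (S\(S\PP))\NP

[0,1] PP  lex  "plan"
[1,2] (S\PP)\PP  lex  "from"
[0,2] S\PP  <  k=1
[2,3] (NP/NP)/PP  lex  "which"
[3,4] NP/PP  lex  "park"
[2,4] NP/PP  >S  k=3
[4,5] PP  lex  "ate"
[2,5] NP  >  k=4
[5,6] (S\(S\PP))\NP  lex  "chased"
[2,6] S\(S\PP)  <  k=5
[0,6] S  <  k=2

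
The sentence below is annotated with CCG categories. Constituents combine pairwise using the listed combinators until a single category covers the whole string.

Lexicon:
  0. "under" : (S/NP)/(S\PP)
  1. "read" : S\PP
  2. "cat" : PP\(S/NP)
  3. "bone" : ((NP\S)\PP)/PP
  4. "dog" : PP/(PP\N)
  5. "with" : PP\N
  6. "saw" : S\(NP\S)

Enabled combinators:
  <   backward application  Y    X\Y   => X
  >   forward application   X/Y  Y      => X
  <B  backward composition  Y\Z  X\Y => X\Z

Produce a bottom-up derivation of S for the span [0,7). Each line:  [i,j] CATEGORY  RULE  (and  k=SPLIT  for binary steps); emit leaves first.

[0,7] S   <
  [0,3] PP   <
    [0,2] S/NP   >
      [0,1] "under" : (S/NP)/(S\PP)
      [1,2] "read" : S\PP
    [2,3] "cat" : PP\(S/NP)
  [3,7] S\PP   <B
    [3,6] (NP\S)\PP   >
      [3,4] "bone" : ((NP\S)\PP)/PP
      [4,6] PP   >
        [4,5] "dog" : PP/(PP\N)
        [5,6] "with" : PP\N
    [6,7] "saw" : S\(NP\S)

[0,1] (S/NP)/(S\PP)  lex  "under"
[1,2] S\PP  lex  "read"
[0,2] S/NP  >  k=1
[2,3] PP\(S/NP)  lex  "cat"
[0,3] PP  <  k=2
[3,4] ((NP\S)\PP)/PP  lex  "bone"
[4,5] PP/(PP\N)  lex  "dog"
[5,6] PP\N  lex  "with"
[4,6] PP  >  k=5
[3,6] (NP\S)\PP  >  k=4
[6,7] S\(NP\S)  lex  "saw"
[3,7] S\PP  <B  k=6
[0,7] S  <  k=3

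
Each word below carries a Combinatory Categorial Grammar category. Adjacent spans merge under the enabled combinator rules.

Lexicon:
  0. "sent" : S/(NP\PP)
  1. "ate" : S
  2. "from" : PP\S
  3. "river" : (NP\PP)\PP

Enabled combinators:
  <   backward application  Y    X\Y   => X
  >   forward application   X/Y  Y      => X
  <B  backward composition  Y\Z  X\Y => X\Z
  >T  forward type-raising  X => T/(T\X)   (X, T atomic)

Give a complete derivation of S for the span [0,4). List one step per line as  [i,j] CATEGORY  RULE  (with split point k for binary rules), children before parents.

[0,4] S   >
  [0,1] "sent" : S/(NP\PP)
  [1,4] NP\PP   <
    [1,3] PP   <
      [1,2] "ate" : S
      [2,3] "from" : PP\S
    [3,4] "river" : (NP\PP)\PP

[0,1] S/(NP\PP)  lex  "sent"
[1,2] S  lex  "ate"
[2,3] PP\S  lex  "from"
[1,3] PP  <  k=2
[3,4] (NP\PP)\PP  lex  "river"
[1,4] NP\PP  <  k=3
[0,4] S  >  k=1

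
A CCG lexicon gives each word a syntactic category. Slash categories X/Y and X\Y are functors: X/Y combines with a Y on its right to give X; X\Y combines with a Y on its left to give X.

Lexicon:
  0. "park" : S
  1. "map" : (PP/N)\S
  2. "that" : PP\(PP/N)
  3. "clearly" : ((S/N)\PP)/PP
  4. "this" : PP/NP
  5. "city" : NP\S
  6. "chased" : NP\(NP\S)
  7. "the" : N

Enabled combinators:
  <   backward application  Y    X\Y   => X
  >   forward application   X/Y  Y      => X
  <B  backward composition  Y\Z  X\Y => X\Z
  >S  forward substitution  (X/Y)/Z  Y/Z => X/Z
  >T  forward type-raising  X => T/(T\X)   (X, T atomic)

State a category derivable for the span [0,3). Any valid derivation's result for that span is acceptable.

[0,8] S   >
  [0,7] S/N   <
    [0,3] PP   <
      [0,1] "park" : S
      [1,3] PP\S   <B
        [1,2] "map" : (PP/N)\S
        [2,3] "that" : PP\(PP/N)
    [3,7] (S/N)\PP   >
      [3,4] "clearly" : ((S/N)\PP)/PP
      [4,7] PP   >
        [4,5] "this" : PP/NP
        [5,7] NP   <
          [5,6] "city" : NP\S
          [6,7] "chased" : NP\(NP\S)
  [7,8] "the" : N

PP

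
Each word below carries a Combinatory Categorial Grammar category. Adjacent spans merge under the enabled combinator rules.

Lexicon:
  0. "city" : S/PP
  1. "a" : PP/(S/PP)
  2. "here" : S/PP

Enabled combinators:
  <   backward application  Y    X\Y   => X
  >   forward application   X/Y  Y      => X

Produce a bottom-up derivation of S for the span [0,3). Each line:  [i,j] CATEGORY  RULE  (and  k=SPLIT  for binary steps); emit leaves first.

[0,1] S/PP  lex  "city"
[1,2] PP/(S/PP)  lex  "a"
[2,3] S/PP  lex  "here"
[1,3] PP  >  k=2
[0,3] S  >  k=1

[0,3] S   >
  [0,1] "city" : S/PP
  [1,3] PP   >
    [1,2] "a" : PP/(S/PP)
    [2,3] "here" : S/PP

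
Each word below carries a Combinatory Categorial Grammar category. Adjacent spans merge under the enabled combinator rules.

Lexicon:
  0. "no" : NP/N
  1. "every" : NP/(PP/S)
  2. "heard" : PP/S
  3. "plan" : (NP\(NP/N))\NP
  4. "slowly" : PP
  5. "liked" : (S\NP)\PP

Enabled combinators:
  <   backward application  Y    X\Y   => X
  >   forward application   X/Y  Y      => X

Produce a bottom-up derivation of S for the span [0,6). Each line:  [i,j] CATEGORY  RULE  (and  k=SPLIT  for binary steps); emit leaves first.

[0,6] S   <
  [0,4] NP   <
    [0,1] "no" : NP/N
    [1,4] NP\(NP/N)   <
      [1,3] NP   >
        [1,2] "every" : NP/(PP/S)
        [2,3] "heard" : PP/S
      [3,4] "plan" : (NP\(NP/N))\NP
  [4,6] S\NP   <
    [4,5] "slowly" : PP
    [5,6] "liked" : (S\NP)\PP

[0,1] NP/N  lex  "no"
[1,2] NP/(PP/S)  lex  "every"
[2,3] PP/S  lex  "heard"
[1,3] NP  >  k=2
[3,4] (NP\(NP/N))\NP  lex  "plan"
[1,4] NP\(NP/N)  <  k=3
[0,4] NP  <  k=1
[4,5] PP  lex  "slowly"
[5,6] (S\NP)\PP  lex  "liked"
[4,6] S\NP  <  k=5
[0,6] S  <  k=4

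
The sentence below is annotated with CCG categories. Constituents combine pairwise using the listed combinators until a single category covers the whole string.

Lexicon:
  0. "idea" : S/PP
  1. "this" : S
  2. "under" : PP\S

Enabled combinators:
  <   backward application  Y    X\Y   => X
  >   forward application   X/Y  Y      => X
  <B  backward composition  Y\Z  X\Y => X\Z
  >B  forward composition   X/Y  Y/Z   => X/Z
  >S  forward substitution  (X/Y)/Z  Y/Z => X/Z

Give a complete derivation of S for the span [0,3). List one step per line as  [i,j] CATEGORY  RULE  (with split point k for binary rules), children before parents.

[0,3] S   >
  [0,1] "idea" : S/PP
  [1,3] PP   <
    [1,2] "this" : S
    [2,3] "under" : PP\S

[0,1] S/PP  lex  "idea"
[1,2] S  lex  "this"
[2,3] PP\S  lex  "under"
[1,3] PP  <  k=2
[0,3] S  >  k=1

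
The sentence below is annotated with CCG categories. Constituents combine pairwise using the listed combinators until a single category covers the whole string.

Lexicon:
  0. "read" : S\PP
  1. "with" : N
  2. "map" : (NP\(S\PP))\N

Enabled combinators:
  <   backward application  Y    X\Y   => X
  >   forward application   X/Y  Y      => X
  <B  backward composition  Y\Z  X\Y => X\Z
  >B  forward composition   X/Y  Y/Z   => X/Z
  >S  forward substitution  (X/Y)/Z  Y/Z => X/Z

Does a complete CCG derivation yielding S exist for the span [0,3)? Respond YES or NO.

S\PP N (NP\(S\PP))\N
CKY chart[0,3] = {NP}; S ∉ chart

NO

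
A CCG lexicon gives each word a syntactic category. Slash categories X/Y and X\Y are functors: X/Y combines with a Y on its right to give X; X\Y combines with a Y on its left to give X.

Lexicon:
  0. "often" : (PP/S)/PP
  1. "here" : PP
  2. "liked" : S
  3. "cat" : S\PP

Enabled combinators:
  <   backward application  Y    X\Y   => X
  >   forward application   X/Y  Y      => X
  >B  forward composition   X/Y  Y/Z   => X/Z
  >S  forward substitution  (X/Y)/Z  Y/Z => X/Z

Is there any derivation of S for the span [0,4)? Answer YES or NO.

[0,4] S   <
  [0,3] PP   >
    [0,2] PP/S   >
      [0,1] "often" : (PP/S)/PP
      [1,2] "here" : PP
    [2,3] "liked" : S
  [3,4] "cat" : S\PP

YES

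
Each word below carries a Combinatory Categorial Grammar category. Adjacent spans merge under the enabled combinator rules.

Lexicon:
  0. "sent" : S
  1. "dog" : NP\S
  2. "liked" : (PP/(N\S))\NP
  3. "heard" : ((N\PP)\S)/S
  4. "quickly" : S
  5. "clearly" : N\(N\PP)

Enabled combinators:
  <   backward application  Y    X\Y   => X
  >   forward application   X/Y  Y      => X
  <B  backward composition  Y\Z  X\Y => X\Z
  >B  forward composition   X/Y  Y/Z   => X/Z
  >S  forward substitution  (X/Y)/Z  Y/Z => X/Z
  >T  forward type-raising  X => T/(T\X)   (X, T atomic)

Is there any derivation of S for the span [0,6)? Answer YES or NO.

S NP\S (PP/(N\S))\NP ((N\PP)\S)/S S N\(N\PP)
CKY chart[0,6] = {N/(N\PP), NP/(NP\PP), PP, PP/(PP\PP), S/(S\PP)}; S ∉ chart

NO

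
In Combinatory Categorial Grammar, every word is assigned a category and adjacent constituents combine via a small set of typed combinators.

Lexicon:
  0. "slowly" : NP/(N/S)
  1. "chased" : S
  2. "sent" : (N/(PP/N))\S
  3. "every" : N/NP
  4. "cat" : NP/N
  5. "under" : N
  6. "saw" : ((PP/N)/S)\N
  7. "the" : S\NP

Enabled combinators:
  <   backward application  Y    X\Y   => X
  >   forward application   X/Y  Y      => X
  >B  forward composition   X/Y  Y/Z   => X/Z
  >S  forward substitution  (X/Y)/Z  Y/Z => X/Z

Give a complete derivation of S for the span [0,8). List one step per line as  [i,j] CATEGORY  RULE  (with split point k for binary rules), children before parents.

[0,1] NP/(N/S)  lex  "slowly"
[1,2] S  lex  "chased"
[2,3] (N/(PP/N))\S  lex  "sent"
[1,3] N/(PP/N)  <  k=2
[3,4] N/NP  lex  "every"
[4,5] NP/N  lex  "cat"
[5,6] N  lex  "under"
[4,6] NP  >  k=5
[3,6] N  >  k=4
[6,7] ((PP/N)/S)\N  lex  "saw"
[3,7] (PP/N)/S  <  k=6
[1,7] N/S  >B  k=3
[0,7] NP  >  k=1
[7,8] S\NP  lex  "the"
[0,8] S  <  k=7

[0,8] S   <
  [0,7] NP   >
    [0,1] "slowly" : NP/(N/S)
    [1,7] N/S   >B
      [1,3] N/(PP/N)   <
        [1,2] "chased" : S
        [2,3] "sent" : (N/(PP/N))\S
      [3,7] (PP/N)/S   <
        [3,6] N   >
          [3,4] "every" : N/NP
          [4,6] NP   >
            [4,5] "cat" : NP/N
            [5,6] "under" : N
        [6,7] "saw" : ((PP/N)/S)\N
  [7,8] "the" : S\NP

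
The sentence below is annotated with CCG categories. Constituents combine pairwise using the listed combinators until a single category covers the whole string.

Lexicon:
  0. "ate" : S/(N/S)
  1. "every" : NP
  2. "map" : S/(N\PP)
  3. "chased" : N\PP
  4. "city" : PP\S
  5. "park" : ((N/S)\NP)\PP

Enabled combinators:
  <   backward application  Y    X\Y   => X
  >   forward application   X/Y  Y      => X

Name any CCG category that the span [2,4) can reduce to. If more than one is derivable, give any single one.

S

[0,6] S   >
  [0,1] "ate" : S/(N/S)
  [1,6] N/S   <
    [1,2] "every" : NP
    [2,6] (N/S)\NP   <
      [2,5] PP   <
        [2,4] S   >
          [2,3] "map" : S/(N\PP)
          [3,4] "chased" : N\PP
        [4,5] "city" : PP\S
      [5,6] "park" : ((N/S)\NP)\PP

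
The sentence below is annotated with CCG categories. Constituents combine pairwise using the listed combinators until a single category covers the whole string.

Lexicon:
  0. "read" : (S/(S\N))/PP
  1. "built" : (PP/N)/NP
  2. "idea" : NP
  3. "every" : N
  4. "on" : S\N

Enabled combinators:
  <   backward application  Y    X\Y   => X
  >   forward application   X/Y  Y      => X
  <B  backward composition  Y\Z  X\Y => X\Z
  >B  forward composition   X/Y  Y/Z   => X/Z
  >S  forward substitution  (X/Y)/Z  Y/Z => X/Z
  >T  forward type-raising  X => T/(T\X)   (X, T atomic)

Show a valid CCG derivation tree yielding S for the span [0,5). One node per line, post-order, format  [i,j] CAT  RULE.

[0,1] (S/(S\N))/PP  lex  "read"
[1,2] (PP/N)/NP  lex  "built"
[2,3] NP  lex  "idea"
[1,3] PP/N  >  k=2
[3,4] N  lex  "every"
[1,4] PP  >  k=3
[0,4] S/(S\N)  >  k=1
[4,5] S\N  lex  "on"
[0,5] S  >  k=4

[0,5] S   >
  [0,4] S/(S\N)   >
    [0,1] "read" : (S/(S\N))/PP
    [1,4] PP   >
      [1,3] PP/N   >
        [1,2] "built" : (PP/N)/NP
        [2,3] "idea" : NP
      [3,4] "every" : N
  [4,5] "on" : S\N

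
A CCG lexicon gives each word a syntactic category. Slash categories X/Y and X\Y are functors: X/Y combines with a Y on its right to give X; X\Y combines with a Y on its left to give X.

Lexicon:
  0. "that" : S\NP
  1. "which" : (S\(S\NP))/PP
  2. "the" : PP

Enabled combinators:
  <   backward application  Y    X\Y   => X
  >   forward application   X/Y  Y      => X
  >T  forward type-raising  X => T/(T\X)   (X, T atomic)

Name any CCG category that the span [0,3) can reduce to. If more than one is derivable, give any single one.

S

[0,3] S   <
  [0,1] "that" : S\NP
  [1,3] S\(S\NP)   >
    [1,2] "which" : (S\(S\NP))/PP
    [2,3] "the" : PP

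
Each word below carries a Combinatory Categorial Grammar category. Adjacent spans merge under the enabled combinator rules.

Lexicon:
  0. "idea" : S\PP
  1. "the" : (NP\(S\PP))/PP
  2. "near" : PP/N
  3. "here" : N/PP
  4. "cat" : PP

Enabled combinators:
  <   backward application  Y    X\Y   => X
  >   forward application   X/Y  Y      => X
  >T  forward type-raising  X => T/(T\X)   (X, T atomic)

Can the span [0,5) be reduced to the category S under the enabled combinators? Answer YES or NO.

NO

S\PP (NP\(S\PP))/PP PP/N N/PP PP
CKY chart[0,5] = {N/(N\NP), NP, NP/(NP\NP), PP/(PP\NP), S/(S\NP)}; S ∉ chart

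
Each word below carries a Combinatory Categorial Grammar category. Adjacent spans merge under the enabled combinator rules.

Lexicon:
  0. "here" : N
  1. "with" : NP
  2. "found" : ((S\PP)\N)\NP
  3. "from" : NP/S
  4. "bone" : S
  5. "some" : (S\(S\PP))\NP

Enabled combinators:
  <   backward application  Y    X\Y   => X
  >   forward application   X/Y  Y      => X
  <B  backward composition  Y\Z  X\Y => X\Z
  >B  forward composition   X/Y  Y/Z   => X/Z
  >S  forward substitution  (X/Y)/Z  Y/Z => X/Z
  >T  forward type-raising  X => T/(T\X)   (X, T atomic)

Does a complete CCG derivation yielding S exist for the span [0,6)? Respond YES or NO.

YES

[0,6] S   <
  [0,3] S\PP   <
    [0,1] "here" : N
    [1,3] (S\PP)\N   <
      [1,2] "with" : NP
      [2,3] "found" : ((S\PP)\N)\NP
  [3,6] S\(S\PP)   <
    [3,5] NP   >
      [3,4] "from" : NP/S
      [4,5] "bone" : S
    [5,6] "some" : (S\(S\PP))\NP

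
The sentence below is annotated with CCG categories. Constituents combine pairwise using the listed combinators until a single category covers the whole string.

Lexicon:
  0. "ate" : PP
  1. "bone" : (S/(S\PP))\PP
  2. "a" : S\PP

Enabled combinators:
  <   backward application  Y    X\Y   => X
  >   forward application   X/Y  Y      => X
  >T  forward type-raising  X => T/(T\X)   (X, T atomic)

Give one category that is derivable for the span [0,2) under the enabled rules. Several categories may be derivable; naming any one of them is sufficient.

S/(S\PP)

[0,3] S   >
  [0,2] S/(S\PP)   <
    [0,1] "ate" : PP
    [1,2] "bone" : (S/(S\PP))\PP
  [2,3] "a" : S\PP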